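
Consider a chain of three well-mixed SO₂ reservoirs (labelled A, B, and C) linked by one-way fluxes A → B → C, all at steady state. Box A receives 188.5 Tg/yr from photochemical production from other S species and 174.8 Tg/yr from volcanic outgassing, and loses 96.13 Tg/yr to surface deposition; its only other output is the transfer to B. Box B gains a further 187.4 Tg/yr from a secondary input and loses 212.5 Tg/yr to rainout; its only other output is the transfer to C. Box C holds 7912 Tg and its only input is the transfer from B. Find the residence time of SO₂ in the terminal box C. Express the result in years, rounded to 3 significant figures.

32.7 yr

Box A: F(A→B) = (188.5 + 174.8) − 96.13 = 267.17 Tg/yr.
Box B: F(B→C) = (267.17 + 187.4) − 212.5 = 242.07 Tg/yr.
Box C throughput = its input = 242.07 Tg/yr; τ = 7912 / 242.07 = 32.68 yr.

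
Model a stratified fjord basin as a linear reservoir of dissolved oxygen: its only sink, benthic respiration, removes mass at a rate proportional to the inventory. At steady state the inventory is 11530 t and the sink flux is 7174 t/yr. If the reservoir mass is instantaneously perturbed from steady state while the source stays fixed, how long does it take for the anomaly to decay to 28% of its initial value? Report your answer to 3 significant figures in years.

2.05 yr

For a linear reservoir the anomaly decays as exp(−t/τ) with τ = M/F = 11530/7174 = 1.607 yr.
exp(−t/τ) = 0.28 ⇒ t = −τ ln(0.28) = 1.607 × 1.273 = 2.046 yr.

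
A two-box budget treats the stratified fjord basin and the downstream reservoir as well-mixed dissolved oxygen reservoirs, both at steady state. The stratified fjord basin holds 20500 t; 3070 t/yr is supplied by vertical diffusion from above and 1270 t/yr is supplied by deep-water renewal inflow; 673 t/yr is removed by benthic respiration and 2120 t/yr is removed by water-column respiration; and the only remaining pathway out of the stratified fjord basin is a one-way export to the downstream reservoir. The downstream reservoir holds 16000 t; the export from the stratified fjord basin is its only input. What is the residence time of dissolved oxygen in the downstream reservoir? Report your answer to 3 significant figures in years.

Balance the stratified fjord basin: ΣF_in = 3070 + 1270 = 4340.0 t/yr.
Export to the downstream reservoir = ΣF_in − (673 + 2120) = 1547.0 t/yr.
At steady state the output of the downstream reservoir equals its input, 1547.0 t/yr.
τ = M / F = 16000 / 1547.0 = 10.34 yr.

10.3 yr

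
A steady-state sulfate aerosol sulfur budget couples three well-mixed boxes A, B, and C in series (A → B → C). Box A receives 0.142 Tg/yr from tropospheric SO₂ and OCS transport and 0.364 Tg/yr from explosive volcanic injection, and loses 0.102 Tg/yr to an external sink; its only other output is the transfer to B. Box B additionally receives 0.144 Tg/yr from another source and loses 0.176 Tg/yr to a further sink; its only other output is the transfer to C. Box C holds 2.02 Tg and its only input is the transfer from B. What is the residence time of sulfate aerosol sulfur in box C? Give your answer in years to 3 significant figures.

Box A: F(A→B) = (0.142 + 0.364) − 0.102 = 0.40400 Tg/yr.
Box B: F(B→C) = (0.40400 + 0.144) − 0.176 = 0.37200 Tg/yr.
Box C throughput = its input = 0.37200 Tg/yr; τ = 2.02 / 0.37200 = 5.430 yr.

5.43 yr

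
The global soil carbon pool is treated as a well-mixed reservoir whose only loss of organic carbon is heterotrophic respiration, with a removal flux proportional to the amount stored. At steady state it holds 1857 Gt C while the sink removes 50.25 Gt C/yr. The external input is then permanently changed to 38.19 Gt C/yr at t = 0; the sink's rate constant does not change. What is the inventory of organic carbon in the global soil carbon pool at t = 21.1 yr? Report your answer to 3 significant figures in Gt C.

1660 Gt C

τ = M₀/F₀ = 1857/50.25 = 36.96 yr; rate constant k = 1/τ.
New steady state M_∞ = F₁/k = F₁·τ = 38.19 × 36.96 = 1411.3 Gt C.
M(t) = M_∞ + (M₀ − M_∞)·e^(−t/τ); t/τ = 21.1/36.96 = 0.5710, so e^(−t/τ) = 0.5650.
M(t) = 1411.3 + 445.7 × 0.5650 = 1663.1 Gt C.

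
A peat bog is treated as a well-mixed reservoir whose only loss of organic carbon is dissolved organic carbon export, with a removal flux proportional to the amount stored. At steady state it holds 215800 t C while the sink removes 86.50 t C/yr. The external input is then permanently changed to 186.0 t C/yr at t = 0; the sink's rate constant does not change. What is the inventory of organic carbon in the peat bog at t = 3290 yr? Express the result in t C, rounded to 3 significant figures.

The sink rate constant is k = F₀/M₀ = 86.50/215800 = 0.0004008 yr⁻¹.
Solving dM/dt = F₁ − kM with M(0) = M₀ gives M(t) = F₁/k + (M₀ − F₁/k)·e^(−kt).
F₁/k = 186.0/0.0004008 = 464030 t C; kt = 0.0004008 × 3290 = 1.319, e^(−kt) = 0.2675.
M(3290) = 464030 + (215800 − 464030) × 0.2675 = 464030 − 66390 = 397640 t C.

398000 t C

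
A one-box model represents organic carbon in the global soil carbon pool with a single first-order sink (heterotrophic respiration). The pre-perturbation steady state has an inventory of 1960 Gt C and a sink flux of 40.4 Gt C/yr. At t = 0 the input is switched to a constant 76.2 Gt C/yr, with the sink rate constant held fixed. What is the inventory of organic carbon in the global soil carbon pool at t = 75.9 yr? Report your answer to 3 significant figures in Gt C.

3330 Gt C

Residence time τ = M₀/F₀ = 48.51 yr. The eventual steady state is M_∞ = M₀·(F₁/F₀) = 1960 × 76.2/40.4 = 3696.8 Gt C.
The anomaly ΔM(t) = M(t) − M_∞ decays as ΔM₀·e^(−t/τ) with ΔM₀ = 1960 − 3696.8 = −1737 Gt C.
At t = 75.9 yr, e^(−t/τ) = e^(−1.564) = 0.2092, so ΔM = −363.3 Gt C and M = 3696.8 − 363.3 = 3333.5 Gt C.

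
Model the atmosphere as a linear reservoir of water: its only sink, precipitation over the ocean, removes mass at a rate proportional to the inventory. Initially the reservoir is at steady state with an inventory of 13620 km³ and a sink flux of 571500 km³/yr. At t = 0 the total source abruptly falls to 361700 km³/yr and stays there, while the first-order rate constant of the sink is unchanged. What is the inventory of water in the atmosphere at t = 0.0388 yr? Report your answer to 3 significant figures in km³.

τ = M₀/F₀ = 13620/571500 = 0.02383 yr; rate constant k = 1/τ.
New steady state M_∞ = F₁/k = F₁·τ = 361700 × 0.02383 = 8620.0 km³.
M(t) = M_∞ + (M₀ − M_∞)·e^(−t/τ); t/τ = 0.0388/0.02383 = 1.628, so e^(−t/τ) = 0.1963.
M(t) = 8620.0 + 5000 × 0.1963 = 9601.6 km³.

9600 km³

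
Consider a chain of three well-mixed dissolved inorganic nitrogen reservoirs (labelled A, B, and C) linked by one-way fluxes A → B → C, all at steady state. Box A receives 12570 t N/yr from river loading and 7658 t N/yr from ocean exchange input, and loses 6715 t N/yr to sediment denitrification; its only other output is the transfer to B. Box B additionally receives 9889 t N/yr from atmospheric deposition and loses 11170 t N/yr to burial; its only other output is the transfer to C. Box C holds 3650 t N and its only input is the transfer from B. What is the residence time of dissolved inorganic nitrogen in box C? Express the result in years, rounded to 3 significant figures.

Box A: F(A→B) = (12570 + 7658) − 6715 = 13513 t N/yr.
Box B: F(B→C) = (13513 + 9889) − 11170 = 12232 t N/yr.
Box C throughput = its input = 12232 t N/yr; τ = 3650 / 12232 = 0.2984 yr.

0.298 yr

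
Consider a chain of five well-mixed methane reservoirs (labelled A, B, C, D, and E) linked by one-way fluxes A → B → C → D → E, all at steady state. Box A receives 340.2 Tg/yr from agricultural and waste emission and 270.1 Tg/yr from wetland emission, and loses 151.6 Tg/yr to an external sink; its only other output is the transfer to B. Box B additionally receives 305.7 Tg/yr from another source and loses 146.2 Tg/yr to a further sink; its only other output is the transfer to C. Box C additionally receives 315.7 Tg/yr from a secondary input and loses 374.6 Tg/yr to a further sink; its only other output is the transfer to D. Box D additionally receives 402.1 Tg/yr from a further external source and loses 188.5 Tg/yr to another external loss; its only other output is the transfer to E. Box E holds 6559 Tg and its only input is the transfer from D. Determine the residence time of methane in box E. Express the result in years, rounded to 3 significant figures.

Box A: F(A→B) = (340.2 + 270.1) − 151.6 = 458.70 Tg/yr.
Box B: F(B→C) = (458.70 + 305.7) − 146.2 = 618.20 Tg/yr.
Box C: F(C→D) = (618.20 + 315.7) − 374.6 = 559.30 Tg/yr.
Box D: F(D→E) = (559.30 + 402.1) − 188.5 = 772.90 Tg/yr.
Box E throughput = its input = 772.90 Tg/yr; τ = 6559 / 772.90 = 8.486 yr.

8.49 yr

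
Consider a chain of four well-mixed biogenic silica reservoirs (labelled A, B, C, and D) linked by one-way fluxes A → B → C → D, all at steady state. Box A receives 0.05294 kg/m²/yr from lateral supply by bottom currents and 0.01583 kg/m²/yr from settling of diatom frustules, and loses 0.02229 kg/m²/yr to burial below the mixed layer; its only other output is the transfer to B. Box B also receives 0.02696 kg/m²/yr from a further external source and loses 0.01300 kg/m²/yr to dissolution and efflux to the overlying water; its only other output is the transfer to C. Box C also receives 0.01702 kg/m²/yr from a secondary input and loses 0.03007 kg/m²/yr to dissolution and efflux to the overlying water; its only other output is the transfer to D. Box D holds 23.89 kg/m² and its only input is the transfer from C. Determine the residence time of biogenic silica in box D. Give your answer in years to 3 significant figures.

504 yr

Box A: F(A→B) = (0.05294 + 0.01583) − 0.02229 = 0.046480 kg/m²/yr.
Box B: F(B→C) = (0.046480 + 0.02696) − 0.01300 = 0.060440 kg/m²/yr.
Box C: F(C→D) = (0.060440 + 0.01702) − 0.03007 = 0.047390 kg/m²/yr.
Box D throughput = its input = 0.047390 kg/m²/yr; τ = 23.89 / 0.047390 = 504.1 yr.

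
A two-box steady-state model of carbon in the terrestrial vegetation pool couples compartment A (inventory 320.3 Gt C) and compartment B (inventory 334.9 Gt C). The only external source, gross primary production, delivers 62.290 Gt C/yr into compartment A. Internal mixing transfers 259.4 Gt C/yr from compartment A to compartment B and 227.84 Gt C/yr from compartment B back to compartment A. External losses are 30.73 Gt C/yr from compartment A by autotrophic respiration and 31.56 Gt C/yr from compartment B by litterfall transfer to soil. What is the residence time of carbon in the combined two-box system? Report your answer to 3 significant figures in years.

10.5 yr

Residence time in the combined system uses the total inventory and the total *external* removal — internal exchanges between the two boxes cancel.
M_total = 320.3 + 334.9 = 655.20 Gt C.
ΣF_external_out = 30.73 + 31.56 = 62.290 Gt C/yr.
τ = M_total / ΣF_ext = 655.20 / 62.290 = 10.52 yr.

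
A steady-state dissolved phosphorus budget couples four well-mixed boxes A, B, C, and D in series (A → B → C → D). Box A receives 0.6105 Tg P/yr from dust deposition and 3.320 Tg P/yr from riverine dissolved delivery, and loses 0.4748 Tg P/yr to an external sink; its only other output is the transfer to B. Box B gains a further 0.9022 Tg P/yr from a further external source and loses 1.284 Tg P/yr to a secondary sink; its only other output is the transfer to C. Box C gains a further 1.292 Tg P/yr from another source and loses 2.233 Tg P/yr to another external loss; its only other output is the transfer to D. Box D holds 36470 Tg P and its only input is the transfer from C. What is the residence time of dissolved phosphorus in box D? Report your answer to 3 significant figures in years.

Box A: F(A→B) = (0.6105 + 3.320) − 0.4748 = 3.4557 Tg P/yr.
Box B: F(B→C) = (3.4557 + 0.9022) − 1.284 = 3.0739 Tg P/yr.
Box C: F(C→D) = (3.0739 + 1.292) − 2.233 = 2.1329 Tg P/yr.
Box D throughput = its input = 2.1329 Tg P/yr; τ = 36470 / 2.1329 = 17100 yr.

17100 yr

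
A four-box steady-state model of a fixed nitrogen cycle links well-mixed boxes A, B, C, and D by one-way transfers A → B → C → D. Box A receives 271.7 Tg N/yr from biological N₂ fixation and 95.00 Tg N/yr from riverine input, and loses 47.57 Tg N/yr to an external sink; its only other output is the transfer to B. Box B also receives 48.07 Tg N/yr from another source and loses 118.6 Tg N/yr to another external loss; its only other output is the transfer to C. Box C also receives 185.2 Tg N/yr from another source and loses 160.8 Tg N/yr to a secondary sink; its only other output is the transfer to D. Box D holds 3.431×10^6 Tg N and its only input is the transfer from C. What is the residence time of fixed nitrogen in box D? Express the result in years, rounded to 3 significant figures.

12600 yr

Box A: F(A→B) = (271.7 + 95.00) − 47.57 = 319.13 Tg N/yr.
Box B: F(B→C) = (319.13 + 48.07) − 118.6 = 248.60 Tg N/yr.
Box C: F(C→D) = (248.60 + 185.2) − 160.8 = 273.00 Tg N/yr.
Box D throughput = its input = 273.00 Tg N/yr; τ = 3.431×10^6 / 273.00 = 12570 yr.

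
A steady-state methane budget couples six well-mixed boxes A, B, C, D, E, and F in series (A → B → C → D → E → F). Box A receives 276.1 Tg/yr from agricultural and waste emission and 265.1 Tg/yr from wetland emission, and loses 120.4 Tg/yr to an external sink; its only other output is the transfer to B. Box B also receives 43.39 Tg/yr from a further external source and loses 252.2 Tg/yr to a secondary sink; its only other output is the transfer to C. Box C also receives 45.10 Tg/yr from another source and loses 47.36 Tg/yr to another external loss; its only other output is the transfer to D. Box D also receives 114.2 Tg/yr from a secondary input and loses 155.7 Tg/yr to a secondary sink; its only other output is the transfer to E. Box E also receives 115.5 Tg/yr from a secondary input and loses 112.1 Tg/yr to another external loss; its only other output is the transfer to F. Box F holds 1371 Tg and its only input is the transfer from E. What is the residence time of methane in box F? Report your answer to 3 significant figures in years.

7.99 yr

Box A: F(A→B) = (276.1 + 265.1) − 120.4 = 420.80 Tg/yr.
Box B: F(B→C) = (420.80 + 43.39) − 252.2 = 211.99 Tg/yr.
Box C: F(C→D) = (211.99 + 45.10) − 47.36 = 209.73 Tg/yr.
Box D: F(D→E) = (209.73 + 114.2) − 155.7 = 168.23 Tg/yr.
Box E: F(E→F) = (168.23 + 115.5) − 112.1 = 171.63 Tg/yr.
Box F throughput = its input = 171.63 Tg/yr; τ = 1371 / 171.63 = 7.988 yr.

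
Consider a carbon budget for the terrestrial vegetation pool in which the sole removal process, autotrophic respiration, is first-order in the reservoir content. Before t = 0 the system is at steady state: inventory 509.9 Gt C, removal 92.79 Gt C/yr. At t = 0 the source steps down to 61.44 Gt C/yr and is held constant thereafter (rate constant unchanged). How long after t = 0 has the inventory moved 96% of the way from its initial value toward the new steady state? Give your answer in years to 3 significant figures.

τ = M₀/F₀ = 509.9/92.79 = 5.495 yr.
The remaining gap fraction is e^(−t/τ); 96% covered ⇒ e^(−t/τ) = 0.0400.
t = −τ ln(0.0400) = 5.495 × 3.219 = 17.69 yr.

17.7 yr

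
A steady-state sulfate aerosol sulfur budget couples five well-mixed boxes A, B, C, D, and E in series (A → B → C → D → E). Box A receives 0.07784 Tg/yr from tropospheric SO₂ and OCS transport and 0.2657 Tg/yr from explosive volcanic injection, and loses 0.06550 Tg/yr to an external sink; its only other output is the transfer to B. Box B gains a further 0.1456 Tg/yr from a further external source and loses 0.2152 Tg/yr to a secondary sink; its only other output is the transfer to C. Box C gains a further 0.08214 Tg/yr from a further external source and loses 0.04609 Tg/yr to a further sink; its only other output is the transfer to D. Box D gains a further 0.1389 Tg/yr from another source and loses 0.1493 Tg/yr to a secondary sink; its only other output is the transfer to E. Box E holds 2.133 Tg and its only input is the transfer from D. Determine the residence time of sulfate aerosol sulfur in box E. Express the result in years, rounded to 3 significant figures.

9.11 yr

Box A: F(A→B) = (0.07784 + 0.2657) − 0.06550 = 0.27804 Tg/yr.
Box B: F(B→C) = (0.27804 + 0.1456) − 0.2152 = 0.20844 Tg/yr.
Box C: F(C→D) = (0.20844 + 0.08214) − 0.04609 = 0.24449 Tg/yr.
Box D: F(D→E) = (0.24449 + 0.1389) − 0.1493 = 0.23409 Tg/yr.
Box E throughput = its input = 0.23409 Tg/yr; τ = 2.133 / 0.23409 = 9.112 yr.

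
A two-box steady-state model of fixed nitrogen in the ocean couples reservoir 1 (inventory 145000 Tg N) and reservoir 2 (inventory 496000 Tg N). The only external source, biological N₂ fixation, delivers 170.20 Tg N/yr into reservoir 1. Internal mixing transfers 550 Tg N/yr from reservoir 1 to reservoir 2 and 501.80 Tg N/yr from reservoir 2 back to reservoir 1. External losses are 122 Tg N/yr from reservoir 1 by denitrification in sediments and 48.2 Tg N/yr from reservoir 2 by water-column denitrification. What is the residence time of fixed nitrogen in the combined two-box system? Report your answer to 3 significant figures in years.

3770 yr

Residence time in the combined system uses the total inventory and the total *external* removal — internal exchanges between the two boxes cancel.
M_total = 145000 + 496000 = 641000 Tg N.
ΣF_external_out = 122 + 48.2 = 170.20 Tg N/yr.
τ = M_total / ΣF_ext = 641000 / 170.20 = 3766 yr.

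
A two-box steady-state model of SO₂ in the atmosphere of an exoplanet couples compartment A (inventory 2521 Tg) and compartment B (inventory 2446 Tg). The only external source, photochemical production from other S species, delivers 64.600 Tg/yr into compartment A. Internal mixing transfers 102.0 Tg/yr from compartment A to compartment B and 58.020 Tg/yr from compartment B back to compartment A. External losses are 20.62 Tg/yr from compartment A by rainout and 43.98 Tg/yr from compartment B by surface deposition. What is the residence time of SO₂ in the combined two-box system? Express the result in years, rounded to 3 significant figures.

76.9 yr

Residence time in the combined system uses the total inventory and the total *external* removal — internal exchanges between the two boxes cancel.
M_total = 2521 + 2446 = 4967.0 Tg.
ΣF_external_out = 20.62 + 43.98 = 64.600 Tg/yr.
τ = M_total / ΣF_ext = 4967.0 / 64.600 = 76.89 yr.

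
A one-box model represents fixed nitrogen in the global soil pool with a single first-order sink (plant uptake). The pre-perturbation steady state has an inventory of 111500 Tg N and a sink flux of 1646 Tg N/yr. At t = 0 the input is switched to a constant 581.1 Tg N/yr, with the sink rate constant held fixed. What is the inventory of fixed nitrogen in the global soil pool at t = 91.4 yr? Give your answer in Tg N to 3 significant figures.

58100 Tg N

The sink rate constant is k = F₀/M₀ = 1646/111500 = 0.01476 yr⁻¹.
Solving dM/dt = F₁ − kM with M(0) = M₀ gives M(t) = F₁/k + (M₀ − F₁/k)·e^(−kt).
F₁/k = 581.1/0.01476 = 39364 Tg N; kt = 0.01476 × 91.4 = 1.349, e^(−kt) = 0.2594.
M(91.4) = 39364 + (111500 − 39364) × 0.2594 = 39364 + 18710 = 58078 Tg N.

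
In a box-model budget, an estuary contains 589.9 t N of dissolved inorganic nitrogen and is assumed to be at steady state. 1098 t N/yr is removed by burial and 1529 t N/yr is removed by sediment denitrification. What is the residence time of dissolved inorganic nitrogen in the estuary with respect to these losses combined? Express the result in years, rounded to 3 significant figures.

0.225 yr

Total removal = 1098 + 1529 = 2627.0 t N/yr.
τ = M / ΣF_out = 589.9 / 2627.0 = 0.2246 yr.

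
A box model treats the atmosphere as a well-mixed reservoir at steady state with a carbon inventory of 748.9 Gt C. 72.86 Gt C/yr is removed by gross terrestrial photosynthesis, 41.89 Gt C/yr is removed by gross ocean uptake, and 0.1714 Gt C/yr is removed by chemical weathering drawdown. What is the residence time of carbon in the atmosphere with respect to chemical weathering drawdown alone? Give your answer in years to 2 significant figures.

Residence time with respect to a single sink: τ = M / F_sink.
τ = 748.9 / 0.1714 = 4369 yr.

4400 yr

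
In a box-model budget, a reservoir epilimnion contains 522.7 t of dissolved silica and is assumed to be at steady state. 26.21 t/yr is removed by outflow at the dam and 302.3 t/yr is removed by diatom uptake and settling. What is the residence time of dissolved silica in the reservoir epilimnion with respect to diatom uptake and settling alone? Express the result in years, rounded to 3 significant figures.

1.73 yr

Residence time with respect to a single sink: τ = M / F_sink.
τ = 522.7 / 302.3 = 1.729 yr.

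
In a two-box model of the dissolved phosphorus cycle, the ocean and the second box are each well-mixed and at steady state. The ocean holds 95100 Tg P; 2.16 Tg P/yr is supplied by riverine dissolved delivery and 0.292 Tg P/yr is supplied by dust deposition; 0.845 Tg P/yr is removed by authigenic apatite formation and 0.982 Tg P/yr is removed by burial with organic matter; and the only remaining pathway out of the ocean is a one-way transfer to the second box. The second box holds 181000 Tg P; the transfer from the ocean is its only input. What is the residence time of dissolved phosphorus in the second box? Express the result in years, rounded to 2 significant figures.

Balance the ocean: ΣF_in = 2.16 + 0.292 = 2.4520 Tg P/yr.
Transfer to the second box = ΣF_in − (0.845 + 0.982) = 0.62500 Tg P/yr.
At steady state the output of the second box equals its input, 0.62500 Tg P/yr.
τ = M / F = 181000 / 0.62500 = 289600 yr.

290000 yr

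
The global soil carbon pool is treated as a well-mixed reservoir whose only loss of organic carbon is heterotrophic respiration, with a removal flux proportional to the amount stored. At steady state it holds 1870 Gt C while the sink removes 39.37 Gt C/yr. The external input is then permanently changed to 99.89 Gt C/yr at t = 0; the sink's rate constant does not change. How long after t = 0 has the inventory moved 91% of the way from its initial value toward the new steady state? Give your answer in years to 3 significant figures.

τ = M₀/F₀ = 1870/39.37 = 47.50 yr.
The remaining gap fraction is e^(−t/τ); 91% covered ⇒ e^(−t/τ) = 0.0900.
t = −τ ln(0.0900) = 47.50 × 2.408 = 114.4 yr.

114 yr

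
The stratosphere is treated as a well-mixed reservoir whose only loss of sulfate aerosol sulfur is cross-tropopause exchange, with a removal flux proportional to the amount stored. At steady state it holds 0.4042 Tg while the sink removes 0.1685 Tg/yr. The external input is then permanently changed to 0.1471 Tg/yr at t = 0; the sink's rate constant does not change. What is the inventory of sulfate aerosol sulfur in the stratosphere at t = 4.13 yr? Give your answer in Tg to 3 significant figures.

The sink rate constant is k = F₀/M₀ = 0.1685/0.4042 = 0.4169 yr⁻¹.
Solving dM/dt = F₁ − kM with M(0) = M₀ gives M(t) = F₁/k + (M₀ − F₁/k)·e^(−kt).
F₁/k = 0.1471/0.4169 = 0.35287 Tg; kt = 0.4169 × 4.13 = 1.722, e^(−kt) = 0.1788.
M(4.13) = 0.35287 + (0.4042 − 0.35287) × 0.1788 = 0.35287 + 0.009177 = 0.36204 Tg.

0.362 Tg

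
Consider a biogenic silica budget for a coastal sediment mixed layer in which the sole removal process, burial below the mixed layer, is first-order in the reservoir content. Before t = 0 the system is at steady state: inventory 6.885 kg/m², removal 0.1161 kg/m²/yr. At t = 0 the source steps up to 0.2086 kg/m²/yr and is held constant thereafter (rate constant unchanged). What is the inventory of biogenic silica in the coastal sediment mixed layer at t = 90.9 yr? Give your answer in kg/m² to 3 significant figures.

11.2 kg/m²

Residence time τ = M₀/F₀ = 59.30 yr. The eventual steady state is M_∞ = M₀·(F₁/F₀) = 6.885 × 0.2086/0.1161 = 12.370 kg/m².
The anomaly ΔM(t) = M(t) − M_∞ decays as ΔM₀·e^(−t/τ) with ΔM₀ = 6.885 − 12.370 = −5.485 kg/m².
At t = 90.9 yr, e^(−t/τ) = e^(−1.533) = 0.2159, so ΔM = −1.184 kg/m² and M = 12.370 − 1.184 = 11.186 kg/m².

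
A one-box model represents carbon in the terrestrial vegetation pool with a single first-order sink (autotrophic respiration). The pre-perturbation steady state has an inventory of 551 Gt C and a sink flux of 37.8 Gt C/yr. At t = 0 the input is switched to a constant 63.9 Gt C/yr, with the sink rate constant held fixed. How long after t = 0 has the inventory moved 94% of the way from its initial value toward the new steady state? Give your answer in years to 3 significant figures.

41.0 yr

τ = M₀/F₀ = 551/37.8 = 14.58 yr.
The remaining gap fraction is e^(−t/τ); 94% covered ⇒ e^(−t/τ) = 0.0600.
t = −τ ln(0.0600) = 14.58 × 2.813 = 41.01 yr.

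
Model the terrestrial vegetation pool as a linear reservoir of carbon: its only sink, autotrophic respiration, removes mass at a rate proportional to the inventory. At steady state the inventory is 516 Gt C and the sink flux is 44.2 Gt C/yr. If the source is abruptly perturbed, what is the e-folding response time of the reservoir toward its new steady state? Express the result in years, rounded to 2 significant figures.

For a linear reservoir the response time equals the residence time τ = M/F.
τ = 516 / 44.2 = 11.67 yr.

12 yr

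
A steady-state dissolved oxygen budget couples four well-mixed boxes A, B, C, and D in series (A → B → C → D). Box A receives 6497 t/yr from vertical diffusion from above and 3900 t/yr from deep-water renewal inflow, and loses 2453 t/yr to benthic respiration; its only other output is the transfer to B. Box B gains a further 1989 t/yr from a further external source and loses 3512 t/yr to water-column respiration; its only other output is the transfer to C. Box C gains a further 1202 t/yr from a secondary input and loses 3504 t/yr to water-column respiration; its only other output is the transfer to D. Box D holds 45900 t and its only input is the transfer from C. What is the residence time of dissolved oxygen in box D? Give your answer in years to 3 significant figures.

11.1 yr

Box A: F(A→B) = (6497 + 3900) − 2453 = 7944.0 t/yr.
Box B: F(B→C) = (7944.0 + 1989) − 3512 = 6421.0 t/yr.
Box C: F(C→D) = (6421.0 + 1202) − 3504 = 4119.0 t/yr.
Box D throughput = its input = 4119.0 t/yr; τ = 45900 / 4119.0 = 11.14 yr.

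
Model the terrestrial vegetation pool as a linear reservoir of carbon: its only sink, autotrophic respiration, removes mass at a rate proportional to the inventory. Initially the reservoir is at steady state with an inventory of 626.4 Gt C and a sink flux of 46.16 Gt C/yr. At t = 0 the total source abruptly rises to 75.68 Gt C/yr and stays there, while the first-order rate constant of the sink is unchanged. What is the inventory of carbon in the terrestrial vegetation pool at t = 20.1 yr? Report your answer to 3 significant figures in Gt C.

The sink rate constant is k = F₀/M₀ = 46.16/626.4 = 0.07369 yr⁻¹.
Solving dM/dt = F₁ − kM with M(0) = M₀ gives M(t) = F₁/k + (M₀ − F₁/k)·e^(−kt).
F₁/k = 75.68/0.07369 = 1027.0 Gt C; kt = 0.07369 × 20.1 = 1.481, e^(−kt) = 0.2274.
M(20.1) = 1027.0 + (626.4 − 1027.0) × 0.2274 = 1027.0 − 91.08 = 935.91 Gt C.

936 Gt C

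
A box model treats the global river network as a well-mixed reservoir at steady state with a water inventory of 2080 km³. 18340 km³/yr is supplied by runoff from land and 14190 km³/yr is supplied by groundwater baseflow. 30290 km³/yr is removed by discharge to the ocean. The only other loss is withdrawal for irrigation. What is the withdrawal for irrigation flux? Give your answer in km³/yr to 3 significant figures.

2240 km³/yr

At steady state ΣF_in = ΣF_out.
ΣF_in = 18340 + 14190 = 32530 km³/yr.
Withdrawal for irrigation flux = ΣF_in − (30290) = 32530 − 30290 = 2240 km³/yr.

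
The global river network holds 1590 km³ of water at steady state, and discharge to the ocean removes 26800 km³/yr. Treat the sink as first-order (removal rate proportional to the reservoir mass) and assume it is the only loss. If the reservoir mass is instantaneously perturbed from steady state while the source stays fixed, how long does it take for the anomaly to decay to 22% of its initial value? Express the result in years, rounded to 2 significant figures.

For a linear reservoir the anomaly decays as exp(−t/τ) with τ = M/F = 1590/26800 = 0.05933 yr.
exp(−t/τ) = 0.22 ⇒ t = −τ ln(0.22) = 0.05933 × 1.514 = 0.08983 yr.

0.090 yr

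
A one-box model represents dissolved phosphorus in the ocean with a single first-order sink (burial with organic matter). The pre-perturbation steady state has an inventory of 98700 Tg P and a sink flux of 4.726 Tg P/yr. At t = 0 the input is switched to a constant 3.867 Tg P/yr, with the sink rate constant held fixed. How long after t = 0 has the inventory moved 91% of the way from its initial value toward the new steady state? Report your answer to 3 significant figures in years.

τ = M₀/F₀ = 98700/4.726 = 20880 yr.
The remaining gap fraction is e^(−t/τ); 91% covered ⇒ e^(−t/τ) = 0.0900.
t = −τ ln(0.0900) = 20880 × 2.408 = 50290 yr.

50300 yr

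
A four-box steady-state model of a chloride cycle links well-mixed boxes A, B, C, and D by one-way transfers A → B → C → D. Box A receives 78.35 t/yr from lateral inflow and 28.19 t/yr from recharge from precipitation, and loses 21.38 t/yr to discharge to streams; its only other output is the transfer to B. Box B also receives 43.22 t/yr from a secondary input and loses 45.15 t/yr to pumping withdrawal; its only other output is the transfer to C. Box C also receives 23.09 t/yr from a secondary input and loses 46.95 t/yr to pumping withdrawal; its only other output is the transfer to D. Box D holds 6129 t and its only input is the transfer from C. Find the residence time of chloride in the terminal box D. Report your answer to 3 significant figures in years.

Box A: F(A→B) = (78.35 + 28.19) − 21.38 = 85.160 t/yr.
Box B: F(B→C) = (85.160 + 43.22) − 45.15 = 83.230 t/yr.
Box C: F(C→D) = (83.230 + 23.09) − 46.95 = 59.370 t/yr.
Box D throughput = its input = 59.370 t/yr; τ = 6129 / 59.370 = 103.2 yr.

103 yr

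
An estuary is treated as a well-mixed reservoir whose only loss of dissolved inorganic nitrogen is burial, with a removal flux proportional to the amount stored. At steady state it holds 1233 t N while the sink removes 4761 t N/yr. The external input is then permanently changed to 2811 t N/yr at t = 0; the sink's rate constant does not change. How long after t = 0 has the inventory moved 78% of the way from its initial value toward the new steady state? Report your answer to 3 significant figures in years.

τ = M₀/F₀ = 1233/4761 = 0.2590 yr.
The remaining gap fraction is e^(−t/τ); 78% covered ⇒ e^(−t/τ) = 0.220.
t = −τ ln(0.220) = 0.2590 × 1.514 = 0.3921 yr.

0.392 yr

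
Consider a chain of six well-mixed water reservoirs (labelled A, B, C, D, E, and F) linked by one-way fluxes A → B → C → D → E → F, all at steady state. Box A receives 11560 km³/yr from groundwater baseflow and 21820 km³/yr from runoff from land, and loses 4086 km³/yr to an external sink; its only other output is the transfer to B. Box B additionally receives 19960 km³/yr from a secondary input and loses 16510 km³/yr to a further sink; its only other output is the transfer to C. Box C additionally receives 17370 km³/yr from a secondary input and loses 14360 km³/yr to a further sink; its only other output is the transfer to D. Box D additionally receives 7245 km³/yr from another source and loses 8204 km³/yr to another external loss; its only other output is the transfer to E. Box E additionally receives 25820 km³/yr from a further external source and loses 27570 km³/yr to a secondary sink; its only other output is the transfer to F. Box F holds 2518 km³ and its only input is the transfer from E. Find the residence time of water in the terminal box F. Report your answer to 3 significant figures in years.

0.0762 yr

Box A: F(A→B) = (11560 + 21820) − 4086 = 29294 km³/yr.
Box B: F(B→C) = (29294 + 19960) − 16510 = 32744 km³/yr.
Box C: F(C→D) = (32744 + 17370) − 14360 = 35754 km³/yr.
Box D: F(D→E) = (35754 + 7245) − 8204 = 34795 km³/yr.
Box E: F(E→F) = (34795 + 25820) − 27570 = 33045 km³/yr.
Box F throughput = its input = 33045 km³/yr; τ = 2518 / 33045 = 0.07620 yr.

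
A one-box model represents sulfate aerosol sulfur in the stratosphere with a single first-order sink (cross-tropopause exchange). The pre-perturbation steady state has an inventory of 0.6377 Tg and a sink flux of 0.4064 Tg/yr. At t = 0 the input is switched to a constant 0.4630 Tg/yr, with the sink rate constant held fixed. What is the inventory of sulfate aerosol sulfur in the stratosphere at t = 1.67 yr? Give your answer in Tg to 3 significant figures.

The sink rate constant is k = F₀/M₀ = 0.4064/0.6377 = 0.6373 yr⁻¹.
Solving dM/dt = F₁ − kM with M(0) = M₀ gives M(t) = F₁/k + (M₀ − F₁/k)·e^(−kt).
F₁/k = 0.4630/0.6373 = 0.72651 Tg; kt = 0.6373 × 1.67 = 1.064, e^(−kt) = 0.3450.
M(1.67) = 0.72651 + (0.6377 − 0.72651) × 0.3450 = 0.72651 − 0.03064 = 0.69587 Tg.

0.696 Tg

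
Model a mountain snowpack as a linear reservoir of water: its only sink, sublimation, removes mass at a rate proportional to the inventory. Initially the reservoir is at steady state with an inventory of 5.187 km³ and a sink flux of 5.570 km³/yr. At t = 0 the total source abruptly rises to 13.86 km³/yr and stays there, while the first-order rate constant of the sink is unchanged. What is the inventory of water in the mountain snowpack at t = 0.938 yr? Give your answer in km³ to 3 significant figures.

10.1 km³

Residence time τ = M₀/F₀ = 0.9312 yr. The eventual steady state is M_∞ = M₀·(F₁/F₀) = 5.187 × 13.86/5.570 = 12.907 km³.
The anomaly ΔM(t) = M(t) − M_∞ decays as ΔM₀·e^(−t/τ) with ΔM₀ = 5.187 − 12.907 = −7.720 km³.
At t = 0.938 yr, e^(−t/τ) = e^(−1.007) = 0.3652, so ΔM = −2.819 km³ and M = 12.907 − 2.819 = 10.087 km³.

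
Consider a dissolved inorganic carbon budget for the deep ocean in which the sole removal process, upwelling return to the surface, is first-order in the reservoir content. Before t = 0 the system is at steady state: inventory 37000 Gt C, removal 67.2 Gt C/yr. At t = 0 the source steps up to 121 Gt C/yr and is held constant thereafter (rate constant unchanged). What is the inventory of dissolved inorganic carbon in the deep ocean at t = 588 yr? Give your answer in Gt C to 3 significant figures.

56400 Gt C

The sink rate constant is k = F₀/M₀ = 67.2/37000 = 0.001816 yr⁻¹.
Solving dM/dt = F₁ − kM with M(0) = M₀ gives M(t) = F₁/k + (M₀ − F₁/k)·e^(−kt).
F₁/k = 121/0.001816 = 66622 Gt C; kt = 0.001816 × 588 = 1.068, e^(−kt) = 0.3437.
M(588) = 66622 + (37000 − 66622) × 0.3437 = 66622 − 10180 = 56440 Gt C.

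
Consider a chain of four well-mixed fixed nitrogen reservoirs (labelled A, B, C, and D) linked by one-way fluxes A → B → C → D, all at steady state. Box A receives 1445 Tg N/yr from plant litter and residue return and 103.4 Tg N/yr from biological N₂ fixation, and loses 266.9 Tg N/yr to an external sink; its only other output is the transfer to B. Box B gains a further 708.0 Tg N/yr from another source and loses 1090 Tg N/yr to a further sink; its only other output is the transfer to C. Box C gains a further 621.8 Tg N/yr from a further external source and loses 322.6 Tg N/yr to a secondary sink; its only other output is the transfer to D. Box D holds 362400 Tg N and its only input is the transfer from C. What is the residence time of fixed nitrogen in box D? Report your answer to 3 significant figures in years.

Box A: F(A→B) = (1445 + 103.4) − 266.9 = 1281.5 Tg N/yr.
Box B: F(B→C) = (1281.5 + 708.0) − 1090 = 899.50 Tg N/yr.
Box C: F(C→D) = (899.50 + 621.8) − 322.6 = 1198.7 Tg N/yr.
Box D throughput = its input = 1198.7 Tg N/yr; τ = 362400 / 1198.7 = 302.3 yr.

302 yr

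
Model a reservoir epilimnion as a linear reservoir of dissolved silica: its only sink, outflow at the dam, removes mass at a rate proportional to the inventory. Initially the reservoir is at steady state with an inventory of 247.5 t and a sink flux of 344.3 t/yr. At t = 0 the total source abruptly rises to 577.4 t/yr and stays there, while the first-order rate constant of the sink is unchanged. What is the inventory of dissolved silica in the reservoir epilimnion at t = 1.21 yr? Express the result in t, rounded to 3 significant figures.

384 t

The sink rate constant is k = F₀/M₀ = 344.3/247.5 = 1.391 yr⁻¹.
Solving dM/dt = F₁ − kM with M(0) = M₀ gives M(t) = F₁/k + (M₀ − F₁/k)·e^(−kt).
F₁/k = 577.4/1.391 = 415.06 t; kt = 1.391 × 1.21 = 1.683, e^(−kt) = 0.1858.
M(1.21) = 415.06 + (247.5 − 415.06) × 0.1858 = 415.06 − 31.13 = 383.94 t.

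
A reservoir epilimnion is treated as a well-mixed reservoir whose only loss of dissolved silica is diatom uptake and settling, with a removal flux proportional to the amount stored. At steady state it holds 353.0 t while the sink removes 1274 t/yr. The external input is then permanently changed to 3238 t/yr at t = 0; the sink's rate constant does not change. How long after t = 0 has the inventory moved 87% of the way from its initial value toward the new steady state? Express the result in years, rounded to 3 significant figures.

τ = M₀/F₀ = 353.0/1274 = 0.2771 yr.
The remaining gap fraction is e^(−t/τ); 87% covered ⇒ e^(−t/τ) = 0.130.
t = −τ ln(0.130) = 0.2771 × 2.040 = 0.5653 yr.

0.565 yr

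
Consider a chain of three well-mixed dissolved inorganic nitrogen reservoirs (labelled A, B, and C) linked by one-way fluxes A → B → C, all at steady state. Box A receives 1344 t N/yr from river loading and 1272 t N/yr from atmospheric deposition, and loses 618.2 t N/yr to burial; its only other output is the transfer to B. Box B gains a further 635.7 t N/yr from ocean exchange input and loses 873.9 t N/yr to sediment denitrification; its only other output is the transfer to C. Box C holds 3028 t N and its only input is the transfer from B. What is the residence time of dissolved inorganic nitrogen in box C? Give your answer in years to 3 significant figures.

Box A: F(A→B) = (1344 + 1272) − 618.2 = 1997.8 t N/yr.
Box B: F(B→C) = (1997.8 + 635.7) − 873.9 = 1759.6 t N/yr.
Box C throughput = its input = 1759.6 t N/yr; τ = 3028 / 1759.6 = 1.721 yr.

1.72 yr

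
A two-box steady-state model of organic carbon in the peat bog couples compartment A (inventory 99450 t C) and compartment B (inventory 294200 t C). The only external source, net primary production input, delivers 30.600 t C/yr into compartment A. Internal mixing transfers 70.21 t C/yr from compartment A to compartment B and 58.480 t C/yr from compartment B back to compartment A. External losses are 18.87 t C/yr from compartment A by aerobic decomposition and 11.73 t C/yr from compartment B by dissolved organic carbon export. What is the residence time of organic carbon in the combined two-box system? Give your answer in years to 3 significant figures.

12900 yr

For the system as a whole, the A↔B exchange is internal and contributes nothing to the throughput; only the external sinks remove mass.
M_total = 99450 + 294200 = 393650 t C.
ΣF_external_out = 18.87 + 11.73 = 30.600 t C/yr.
τ = M_total / ΣF_ext = 393650 / 30.600 = 12860 yr.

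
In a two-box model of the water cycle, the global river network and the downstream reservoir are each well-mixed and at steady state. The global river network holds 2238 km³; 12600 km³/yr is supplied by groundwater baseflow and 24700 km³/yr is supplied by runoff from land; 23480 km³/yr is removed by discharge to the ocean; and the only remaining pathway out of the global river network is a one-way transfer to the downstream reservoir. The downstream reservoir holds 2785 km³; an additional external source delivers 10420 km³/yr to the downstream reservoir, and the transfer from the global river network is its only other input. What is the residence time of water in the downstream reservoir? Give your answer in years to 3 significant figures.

Balance the global river network: ΣF_in = 12600 + 24700 = 37300 km³/yr.
Transfer to the downstream reservoir = ΣF_in − (23480) = 13820 km³/yr.
Total input to the downstream reservoir = 13820 + 10420 = 24240 km³/yr; at steady state this equals its total output.
τ = M / F = 2785 / 24240 = 0.1149 yr.

0.115 yr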